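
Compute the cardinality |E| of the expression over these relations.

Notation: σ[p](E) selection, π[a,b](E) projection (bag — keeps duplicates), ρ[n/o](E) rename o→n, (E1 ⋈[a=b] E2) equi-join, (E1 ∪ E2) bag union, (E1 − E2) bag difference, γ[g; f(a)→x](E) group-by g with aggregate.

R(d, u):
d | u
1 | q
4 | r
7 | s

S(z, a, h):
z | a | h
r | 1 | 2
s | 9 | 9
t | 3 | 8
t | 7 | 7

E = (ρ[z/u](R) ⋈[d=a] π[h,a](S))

Stepwise |·|:
  R → 3
  ρ[z/u](R) → 3
  S → 4
  π[h,a](S) → 4
  (ρ[z/u](R) ⋈[d=a] π[h,a](S)) → 2

|E| = 2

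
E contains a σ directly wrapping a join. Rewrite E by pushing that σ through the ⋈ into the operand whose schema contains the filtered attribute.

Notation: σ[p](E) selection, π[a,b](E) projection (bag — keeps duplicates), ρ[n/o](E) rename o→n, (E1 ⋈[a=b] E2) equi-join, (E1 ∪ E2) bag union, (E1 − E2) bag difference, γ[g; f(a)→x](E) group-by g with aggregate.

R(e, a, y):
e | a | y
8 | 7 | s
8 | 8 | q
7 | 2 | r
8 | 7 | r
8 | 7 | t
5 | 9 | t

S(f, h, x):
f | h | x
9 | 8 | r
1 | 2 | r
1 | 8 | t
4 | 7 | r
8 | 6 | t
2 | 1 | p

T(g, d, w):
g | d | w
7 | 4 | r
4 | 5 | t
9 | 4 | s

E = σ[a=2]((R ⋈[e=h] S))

σ filters on a, owned by the left side.
E' = (σ[a=2](R) ⋈[e=h] S)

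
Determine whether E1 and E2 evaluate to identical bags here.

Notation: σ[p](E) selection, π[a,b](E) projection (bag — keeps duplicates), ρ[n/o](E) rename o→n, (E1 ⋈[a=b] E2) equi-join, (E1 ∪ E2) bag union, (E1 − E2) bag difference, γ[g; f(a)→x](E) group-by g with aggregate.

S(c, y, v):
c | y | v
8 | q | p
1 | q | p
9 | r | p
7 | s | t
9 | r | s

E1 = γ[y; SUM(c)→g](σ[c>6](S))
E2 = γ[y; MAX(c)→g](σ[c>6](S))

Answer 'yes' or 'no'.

E1 stepwise |·|:
  S → 5
  σ[c>6](S) → 4
  γ[y; SUM(c)→g](σ[c>6](S)) → 3
E2 stepwise |·|:
  S → 5
  σ[c>6](S) → 4
  γ[y; MAX(c)→g](σ[c>6](S)) → 3

E1 result:
y | g
q | 8
r | 18
s | 7
E2 result:
y | g
q | 8
r | 9
s | 7
Witness: ('r', 18) appears 1× in E1 but 0× in E2.

no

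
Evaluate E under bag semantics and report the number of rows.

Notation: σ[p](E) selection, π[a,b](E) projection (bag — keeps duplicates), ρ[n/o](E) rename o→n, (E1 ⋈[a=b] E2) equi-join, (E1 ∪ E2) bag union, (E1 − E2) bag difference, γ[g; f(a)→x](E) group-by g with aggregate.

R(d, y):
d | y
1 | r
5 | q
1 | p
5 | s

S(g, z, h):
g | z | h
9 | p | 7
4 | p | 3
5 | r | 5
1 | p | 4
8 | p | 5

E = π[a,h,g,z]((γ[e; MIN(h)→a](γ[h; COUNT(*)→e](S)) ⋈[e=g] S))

Row counts bottom-up:
  S → 5
  γ[h; COUNT(*)→e](S) → 4
  γ[e; MIN(h)→a](γ[h; COUNT(*)→e](S)) → 2
  S → 5
  (γ[e; MIN(h)→a](γ[h; COUNT(*)→e](S)) ⋈[e=g] S) → 1
  π[a,h,g,z]((γ[e; MIN(h)→a](γ[h; COUNT(*)→e](S)) ⋈[e=g] S)) → 1

|E| = 1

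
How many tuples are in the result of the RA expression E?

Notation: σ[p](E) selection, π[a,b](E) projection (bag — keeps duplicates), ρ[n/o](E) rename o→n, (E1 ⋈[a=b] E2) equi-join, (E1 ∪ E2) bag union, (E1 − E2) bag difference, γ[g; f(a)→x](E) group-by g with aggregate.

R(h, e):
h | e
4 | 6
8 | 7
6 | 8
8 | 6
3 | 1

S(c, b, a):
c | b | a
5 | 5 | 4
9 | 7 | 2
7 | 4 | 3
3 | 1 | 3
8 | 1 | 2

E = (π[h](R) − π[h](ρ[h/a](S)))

Stepwise |·|:
  R → 5
  π[h](R) → 5
  S → 5
  ρ[h/a](S) → 5
  π[h](ρ[h/a](S)) → 5
  (π[h](R) − π[h](ρ[h/a](S))) → 3

|E| = 3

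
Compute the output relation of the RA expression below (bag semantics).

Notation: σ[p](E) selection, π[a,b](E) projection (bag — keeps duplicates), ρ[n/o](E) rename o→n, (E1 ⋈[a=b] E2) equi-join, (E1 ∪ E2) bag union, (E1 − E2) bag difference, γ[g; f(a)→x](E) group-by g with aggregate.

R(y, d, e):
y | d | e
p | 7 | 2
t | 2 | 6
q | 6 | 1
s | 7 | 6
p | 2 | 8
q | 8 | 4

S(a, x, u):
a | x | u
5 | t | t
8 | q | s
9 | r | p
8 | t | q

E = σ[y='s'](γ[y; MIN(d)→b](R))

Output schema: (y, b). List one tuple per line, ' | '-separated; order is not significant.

Per-node cardinality:
  R → 6
  γ[y; MIN(d)→b](R) → 4
  σ[y='s'](γ[y; MIN(d)→b](R)) → 1

== RESULT ==
y | b
s | 7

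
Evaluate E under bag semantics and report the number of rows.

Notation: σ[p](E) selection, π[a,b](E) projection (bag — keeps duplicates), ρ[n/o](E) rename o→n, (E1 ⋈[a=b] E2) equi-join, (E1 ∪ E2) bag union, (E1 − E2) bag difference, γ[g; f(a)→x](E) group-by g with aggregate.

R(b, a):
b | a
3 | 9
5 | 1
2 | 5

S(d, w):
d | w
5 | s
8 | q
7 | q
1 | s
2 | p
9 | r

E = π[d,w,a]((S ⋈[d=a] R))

Row counts bottom-up:
  S → 6
  R → 3
  (S ⋈[d=a] R) → 3
  π[d,w,a]((S ⋈[d=a] R)) → 3

|E| = 3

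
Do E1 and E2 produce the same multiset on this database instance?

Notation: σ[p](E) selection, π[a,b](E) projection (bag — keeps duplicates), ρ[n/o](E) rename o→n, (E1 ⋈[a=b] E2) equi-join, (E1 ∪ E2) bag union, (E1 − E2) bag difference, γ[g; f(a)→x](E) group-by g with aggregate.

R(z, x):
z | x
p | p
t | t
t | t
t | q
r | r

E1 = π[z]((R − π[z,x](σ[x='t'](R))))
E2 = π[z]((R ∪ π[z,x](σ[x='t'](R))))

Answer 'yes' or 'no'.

E1 subexpression sizes:
  R → 5
  R → 5
  σ[x='t'](R) → 2
  π[z,x](σ[x='t'](R)) → 2
  (R − π[z,x](σ[x='t'](R))) → 3
  π[z]((R − π[z,x](σ[x='t'](R)))) → 3
E2 subexpression sizes:
  R → 5
  R → 5
  σ[x='t'](R) → 2
  π[z,x](σ[x='t'](R)) → 2
  (R ∪ π[z,x](σ[x='t'](R))) → 7
  π[z]((R ∪ π[z,x](σ[x='t'](R)))) → 7

E1 result:
z
p
r
t
E2 result:
z
p
r
t
t
t
t
t
Witness: ('t',) appears 1× in E1 but 5× in E2.

no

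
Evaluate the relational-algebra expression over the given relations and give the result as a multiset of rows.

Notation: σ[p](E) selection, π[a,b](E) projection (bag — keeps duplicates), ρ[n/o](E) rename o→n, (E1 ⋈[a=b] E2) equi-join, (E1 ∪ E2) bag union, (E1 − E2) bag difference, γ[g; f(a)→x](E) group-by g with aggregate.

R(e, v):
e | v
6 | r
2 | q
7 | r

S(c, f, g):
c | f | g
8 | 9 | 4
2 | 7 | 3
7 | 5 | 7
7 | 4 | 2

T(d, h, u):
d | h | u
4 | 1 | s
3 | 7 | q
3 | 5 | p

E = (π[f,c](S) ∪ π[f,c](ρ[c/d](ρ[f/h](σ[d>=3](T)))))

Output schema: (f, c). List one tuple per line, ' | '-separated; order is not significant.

Row counts bottom-up:
  S → 4
  π[f,c](S) → 4
  T → 3
  σ[d>=3](T) → 3
  ρ[f/h](σ[d>=3](T)) → 3
  ρ[c/d](ρ[f/h](σ[d>=3](T))) → 3
  π[f,c](ρ[c/d](ρ[f/h](σ[d>=3](T)))) → 3
  (π[f,c](S) ∪ π[f,c](ρ[c/d](ρ[f/h](σ[d>=3](T))))) → 7

== RESULT ==
f | c
1 | 4
4 | 7
5 | 3
5 | 7
7 | 2
7 | 3
9 | 8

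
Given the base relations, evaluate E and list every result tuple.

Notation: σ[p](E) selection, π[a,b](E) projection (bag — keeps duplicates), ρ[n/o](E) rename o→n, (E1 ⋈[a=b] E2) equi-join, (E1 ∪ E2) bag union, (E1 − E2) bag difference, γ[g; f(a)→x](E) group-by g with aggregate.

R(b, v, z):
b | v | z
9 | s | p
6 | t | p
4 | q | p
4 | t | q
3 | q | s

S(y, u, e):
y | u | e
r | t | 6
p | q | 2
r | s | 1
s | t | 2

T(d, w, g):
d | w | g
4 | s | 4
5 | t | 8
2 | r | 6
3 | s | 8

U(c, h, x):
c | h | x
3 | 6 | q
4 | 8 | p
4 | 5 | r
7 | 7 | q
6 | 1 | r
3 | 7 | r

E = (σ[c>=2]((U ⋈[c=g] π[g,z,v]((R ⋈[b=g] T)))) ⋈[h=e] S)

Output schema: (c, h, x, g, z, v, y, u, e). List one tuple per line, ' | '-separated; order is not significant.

Per-node cardinality:
  U → 6
  R → 5
  T → 4
  (R ⋈[b=g] T) → 3
  π[g,z,v]((R ⋈[b=g] T)) → 3
  (U ⋈[c=g] π[g,z,v]((R ⋈[b=g] T))) → 5
  σ[c>=2]((U ⋈[c=g] π[g,z,v]((R ⋈[b=g] T)))) → 5
  S → 4
  (σ[c>=2]((U ⋈[c=g] π[g,z,v]((R ⋈[b=g] T)))) ⋈[h=e] S) → 1

== RESULT ==
c | h | x | g | z | v | y | u | e
6 | 1 | r | 6 | p | t | r | s | 1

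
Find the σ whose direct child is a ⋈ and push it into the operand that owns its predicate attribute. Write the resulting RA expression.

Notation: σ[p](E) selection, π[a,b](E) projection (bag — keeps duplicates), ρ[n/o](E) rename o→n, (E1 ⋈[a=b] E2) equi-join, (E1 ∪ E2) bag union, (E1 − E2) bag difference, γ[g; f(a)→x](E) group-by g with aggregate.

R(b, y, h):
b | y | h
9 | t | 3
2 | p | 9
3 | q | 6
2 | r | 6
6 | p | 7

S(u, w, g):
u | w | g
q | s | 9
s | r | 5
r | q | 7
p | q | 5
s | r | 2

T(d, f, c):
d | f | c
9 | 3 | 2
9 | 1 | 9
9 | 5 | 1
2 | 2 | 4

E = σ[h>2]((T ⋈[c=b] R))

σ filters on h, owned by the right side.
E' = (T ⋈[c=b] σ[h>2](R))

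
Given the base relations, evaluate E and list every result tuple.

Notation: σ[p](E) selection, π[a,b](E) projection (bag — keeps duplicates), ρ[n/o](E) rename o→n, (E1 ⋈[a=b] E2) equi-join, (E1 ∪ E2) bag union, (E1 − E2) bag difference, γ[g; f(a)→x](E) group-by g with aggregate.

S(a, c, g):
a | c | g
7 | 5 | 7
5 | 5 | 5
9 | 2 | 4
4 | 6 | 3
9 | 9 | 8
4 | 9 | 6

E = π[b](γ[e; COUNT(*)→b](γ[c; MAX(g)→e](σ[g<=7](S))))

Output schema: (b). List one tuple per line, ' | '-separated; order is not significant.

Row counts bottom-up:
  S → 6
  σ[g<=7](S) → 5
  γ[c; MAX(g)→e](σ[g<=7](S)) → 4
  γ[e; COUNT(*)→b](γ[c; MAX(g)→e](σ[g<=7](S))) → 4
  π[b](γ[e; COUNT(*)→b](γ[c; MAX(g)→e](σ[g<=7](S)))) → 4

== RESULT ==
b
1
1
1
1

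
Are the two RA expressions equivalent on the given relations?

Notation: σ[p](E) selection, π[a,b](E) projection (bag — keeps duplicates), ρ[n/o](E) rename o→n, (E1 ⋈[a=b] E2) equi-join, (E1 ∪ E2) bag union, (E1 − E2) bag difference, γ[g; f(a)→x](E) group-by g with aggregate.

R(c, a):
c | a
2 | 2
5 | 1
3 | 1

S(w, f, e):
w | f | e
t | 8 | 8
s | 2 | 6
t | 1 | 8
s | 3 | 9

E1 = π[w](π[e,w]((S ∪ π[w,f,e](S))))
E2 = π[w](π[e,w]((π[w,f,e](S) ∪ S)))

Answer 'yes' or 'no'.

E1 subexpression sizes:
  S → 4
  S → 4
  π[w,f,e](S) → 4
  (S ∪ π[w,f,e](S)) → 8
  π[e,w]((S ∪ π[w,f,e](S))) → 8
  π[w](π[e,w]((S ∪ π[w,f,e](S)))) → 8
E2 subexpression sizes:
  S → 4
  π[w,f,e](S) → 4
  S → 4
  (π[w,f,e](S) ∪ S) → 8
  π[e,w]((π[w,f,e](S) ∪ S)) → 8
  π[w](π[e,w]((π[w,f,e](S) ∪ S))) → 8

E1 and E2 produce the same multiset:
w
s
s
s
s
t
t
t
t

yes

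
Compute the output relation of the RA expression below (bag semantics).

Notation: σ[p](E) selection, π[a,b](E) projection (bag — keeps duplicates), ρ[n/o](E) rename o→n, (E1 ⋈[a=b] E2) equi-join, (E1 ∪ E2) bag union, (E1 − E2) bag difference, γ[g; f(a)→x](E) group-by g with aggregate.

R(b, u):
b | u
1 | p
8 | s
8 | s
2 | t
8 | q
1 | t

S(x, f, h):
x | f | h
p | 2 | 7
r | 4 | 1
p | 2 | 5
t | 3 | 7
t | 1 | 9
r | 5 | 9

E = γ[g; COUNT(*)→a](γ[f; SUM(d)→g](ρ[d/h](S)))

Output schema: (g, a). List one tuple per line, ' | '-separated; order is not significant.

Subexpression sizes:
  S → 6
  ρ[d/h](S) → 6
  γ[f; SUM(d)→g](ρ[d/h](S)) → 5
  γ[g; COUNT(*)→a](γ[f; SUM(d)→g](ρ[d/h](S))) → 4

== RESULT ==
g | a
1 | 1
7 | 1
9 | 2
12 | 1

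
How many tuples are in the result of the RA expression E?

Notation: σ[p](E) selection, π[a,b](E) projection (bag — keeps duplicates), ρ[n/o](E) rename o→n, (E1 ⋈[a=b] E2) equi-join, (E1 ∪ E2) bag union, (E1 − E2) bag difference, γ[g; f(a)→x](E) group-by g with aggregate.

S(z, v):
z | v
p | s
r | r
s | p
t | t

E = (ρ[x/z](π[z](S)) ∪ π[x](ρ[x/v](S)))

Row counts bottom-up:
  S → 4
  π[z](S) → 4
  ρ[x/z](π[z](S)) → 4
  S → 4
  ρ[x/v](S) → 4
  π[x](ρ[x/v](S)) → 4
  (ρ[x/z](π[z](S)) ∪ π[x](ρ[x/v](S))) → 8

|E| = 8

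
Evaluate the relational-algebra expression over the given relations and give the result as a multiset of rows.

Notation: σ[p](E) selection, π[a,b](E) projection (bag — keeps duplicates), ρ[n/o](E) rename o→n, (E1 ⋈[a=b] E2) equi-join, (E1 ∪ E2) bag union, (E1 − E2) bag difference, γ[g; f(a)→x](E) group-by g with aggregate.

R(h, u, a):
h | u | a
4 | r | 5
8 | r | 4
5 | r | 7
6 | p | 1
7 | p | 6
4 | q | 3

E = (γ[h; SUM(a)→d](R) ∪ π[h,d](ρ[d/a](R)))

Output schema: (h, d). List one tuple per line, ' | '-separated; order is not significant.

Row counts bottom-up:
  R → 6
  γ[h; SUM(a)→d](R) → 5
  R → 6
  ρ[d/a](R) → 6
  π[h,d](ρ[d/a](R)) → 6
  (γ[h; SUM(a)→d](R) ∪ π[h,d](ρ[d/a](R))) → 11

== RESULT ==
h | d
4 | 3
4 | 5
4 | 8
5 | 7
5 | 7
6 | 1
6 | 1
7 | 6
7 | 6
8 | 4
8 | 4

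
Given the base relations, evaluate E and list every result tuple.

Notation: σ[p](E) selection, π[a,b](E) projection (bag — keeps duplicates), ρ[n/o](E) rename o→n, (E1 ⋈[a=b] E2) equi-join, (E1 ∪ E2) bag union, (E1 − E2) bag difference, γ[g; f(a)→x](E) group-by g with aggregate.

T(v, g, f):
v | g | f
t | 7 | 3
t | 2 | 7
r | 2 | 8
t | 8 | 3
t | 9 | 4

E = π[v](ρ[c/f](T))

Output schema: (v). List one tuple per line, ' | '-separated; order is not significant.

Row counts bottom-up:
  T → 5
  ρ[c/f](T) → 5
  π[v](ρ[c/f](T)) → 5

== RESULT ==
v
r
t
t
t
t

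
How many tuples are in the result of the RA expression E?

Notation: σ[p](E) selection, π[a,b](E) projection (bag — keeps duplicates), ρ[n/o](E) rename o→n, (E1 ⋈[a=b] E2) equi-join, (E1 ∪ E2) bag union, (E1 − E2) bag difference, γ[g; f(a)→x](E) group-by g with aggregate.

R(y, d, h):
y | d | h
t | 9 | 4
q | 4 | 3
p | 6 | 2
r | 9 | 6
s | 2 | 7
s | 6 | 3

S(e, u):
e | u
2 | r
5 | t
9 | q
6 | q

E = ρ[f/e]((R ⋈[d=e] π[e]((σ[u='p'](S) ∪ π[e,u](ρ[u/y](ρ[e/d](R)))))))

Subexpression sizes:
  R → 6
  S → 4
  σ[u='p'](S) → 0
  R → 6
  ρ[e/d](R) → 6
  ρ[u/y](ρ[e/d](R)) → 6
  π[e,u](ρ[u/y](ρ[e/d](R))) → 6
  (σ[u='p'](S) ∪ π[e,u](ρ[u/y](ρ[e/d](R)))) → 6
  π[e]((σ[u='p'](S) ∪ π[e,u](ρ[u/y](ρ[e/d](R))))) → 6
  (R ⋈[d=e] π[e]((σ[u='p'](S) ∪ π[e,u](ρ[u/y](ρ[e/d](R)))))) → 10
  ρ[f/e]((R ⋈[d=e] π[e]((σ[u='p'](S) ∪ π[e,u](ρ[u/y](ρ[e/d](R))))))) → 10

|E| = 10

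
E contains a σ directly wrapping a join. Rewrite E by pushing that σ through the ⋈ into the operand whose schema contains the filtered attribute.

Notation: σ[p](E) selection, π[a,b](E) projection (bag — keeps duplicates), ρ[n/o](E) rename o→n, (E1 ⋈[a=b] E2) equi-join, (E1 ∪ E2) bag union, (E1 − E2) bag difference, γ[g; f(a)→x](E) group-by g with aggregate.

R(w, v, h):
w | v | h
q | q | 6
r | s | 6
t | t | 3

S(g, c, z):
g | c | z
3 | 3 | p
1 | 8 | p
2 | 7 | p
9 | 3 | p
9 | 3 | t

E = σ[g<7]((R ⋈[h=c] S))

σ filters on g, owned by the right side.
E' = (R ⋈[h=c] σ[g<7](S))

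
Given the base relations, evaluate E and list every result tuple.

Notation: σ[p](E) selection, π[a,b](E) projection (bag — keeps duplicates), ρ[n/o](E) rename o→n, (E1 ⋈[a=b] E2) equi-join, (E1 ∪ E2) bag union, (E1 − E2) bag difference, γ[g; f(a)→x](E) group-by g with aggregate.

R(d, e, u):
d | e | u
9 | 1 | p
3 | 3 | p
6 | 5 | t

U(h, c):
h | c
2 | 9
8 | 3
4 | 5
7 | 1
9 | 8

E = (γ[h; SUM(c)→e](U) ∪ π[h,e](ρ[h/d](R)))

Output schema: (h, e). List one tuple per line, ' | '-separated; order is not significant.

Per-node cardinality:
  U → 5
  γ[h; SUM(c)→e](U) → 5
  R → 3
  ρ[h/d](R) → 3
  π[h,e](ρ[h/d](R)) → 3
  (γ[h; SUM(c)→e](U) ∪ π[h,e](ρ[h/d](R))) → 8

== RESULT ==
h | e
2 | 9
3 | 3
4 | 5
6 | 5
7 | 1
8 | 3
9 | 1
9 | 8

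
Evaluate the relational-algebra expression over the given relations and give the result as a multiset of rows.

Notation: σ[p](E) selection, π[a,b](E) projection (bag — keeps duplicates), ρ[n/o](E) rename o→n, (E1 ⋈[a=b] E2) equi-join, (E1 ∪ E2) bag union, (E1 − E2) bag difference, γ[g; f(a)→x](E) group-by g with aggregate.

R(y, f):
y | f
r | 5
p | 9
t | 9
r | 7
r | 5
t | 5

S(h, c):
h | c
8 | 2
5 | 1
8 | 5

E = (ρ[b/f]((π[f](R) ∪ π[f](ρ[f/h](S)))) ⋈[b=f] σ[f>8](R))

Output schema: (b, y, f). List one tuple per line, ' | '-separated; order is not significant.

Row counts bottom-up:
  R → 6
  π[f](R) → 6
  S → 3
  ρ[f/h](S) → 3
  π[f](ρ[f/h](S)) → 3
  (π[f](R) ∪ π[f](ρ[f/h](S))) → 9
  ρ[b/f]((π[f](R) ∪ π[f](ρ[f/h](S)))) → 9
  R → 6
  σ[f>8](R) → 2
  (ρ[b/f]((π[f](R) ∪ π[f](ρ[f/h](S)))) ⋈[b=f] σ[f>8](R)) → 4

== RESULT ==
b | y | f
9 | p | 9
9 | p | 9
9 | t | 9
9 | t | 9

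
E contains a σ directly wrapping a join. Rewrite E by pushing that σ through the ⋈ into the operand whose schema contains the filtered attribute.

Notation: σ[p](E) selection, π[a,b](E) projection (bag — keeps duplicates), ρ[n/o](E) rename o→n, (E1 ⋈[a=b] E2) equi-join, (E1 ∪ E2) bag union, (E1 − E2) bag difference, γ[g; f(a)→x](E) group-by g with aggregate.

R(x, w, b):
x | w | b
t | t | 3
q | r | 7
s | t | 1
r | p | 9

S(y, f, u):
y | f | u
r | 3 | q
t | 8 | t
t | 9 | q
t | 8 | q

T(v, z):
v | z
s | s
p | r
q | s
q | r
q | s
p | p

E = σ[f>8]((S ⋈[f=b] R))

σ filters on f, owned by the left side.
E' = (σ[f>8](S) ⋈[f=b] R)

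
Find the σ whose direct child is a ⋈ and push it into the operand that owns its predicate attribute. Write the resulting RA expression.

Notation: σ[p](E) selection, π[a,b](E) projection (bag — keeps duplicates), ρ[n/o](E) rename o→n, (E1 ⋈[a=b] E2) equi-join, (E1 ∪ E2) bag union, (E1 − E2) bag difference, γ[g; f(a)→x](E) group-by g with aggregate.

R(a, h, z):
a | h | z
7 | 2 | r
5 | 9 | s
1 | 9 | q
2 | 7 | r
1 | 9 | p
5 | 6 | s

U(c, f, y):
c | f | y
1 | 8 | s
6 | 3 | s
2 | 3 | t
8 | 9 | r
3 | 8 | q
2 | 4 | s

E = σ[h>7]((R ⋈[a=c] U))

σ filters on h, owned by the left side.
E' = (σ[h>7](R) ⋈[a=c] U)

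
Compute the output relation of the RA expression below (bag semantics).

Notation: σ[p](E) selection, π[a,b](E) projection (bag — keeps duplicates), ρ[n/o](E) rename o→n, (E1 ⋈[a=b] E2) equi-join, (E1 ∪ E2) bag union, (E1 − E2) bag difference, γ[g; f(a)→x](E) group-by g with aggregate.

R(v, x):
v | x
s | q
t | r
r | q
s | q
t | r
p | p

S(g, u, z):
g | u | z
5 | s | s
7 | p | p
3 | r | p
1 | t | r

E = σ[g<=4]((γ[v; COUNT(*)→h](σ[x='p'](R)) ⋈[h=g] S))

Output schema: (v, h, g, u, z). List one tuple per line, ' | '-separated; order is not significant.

Per-node cardinality:
  R → 6
  σ[x='p'](R) → 1
  γ[v; COUNT(*)→h](σ[x='p'](R)) → 1
  S → 4
  (γ[v; COUNT(*)→h](σ[x='p'](R)) ⋈[h=g] S) → 1
  σ[g<=4]((γ[v; COUNT(*)→h](σ[x='p'](R)) ⋈[h=g] S)) → 1

== RESULT ==
v | h | g | u | z
p | 1 | 1 | t | r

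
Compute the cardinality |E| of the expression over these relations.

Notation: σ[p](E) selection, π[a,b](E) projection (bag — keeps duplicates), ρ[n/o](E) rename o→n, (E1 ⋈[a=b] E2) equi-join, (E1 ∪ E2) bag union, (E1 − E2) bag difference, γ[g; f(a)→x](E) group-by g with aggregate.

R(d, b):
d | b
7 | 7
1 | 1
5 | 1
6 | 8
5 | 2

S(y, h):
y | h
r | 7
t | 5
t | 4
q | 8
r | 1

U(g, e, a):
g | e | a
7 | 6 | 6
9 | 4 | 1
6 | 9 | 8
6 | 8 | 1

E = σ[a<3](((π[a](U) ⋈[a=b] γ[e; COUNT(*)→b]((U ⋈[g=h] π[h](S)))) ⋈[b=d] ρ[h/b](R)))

Subexpression sizes:
  U → 4
  π[a](U) → 4
  U → 4
  S → 5
  π[h](S) → 5
  (U ⋈[g=h] π[h](S)) → 1
  γ[e; COUNT(*)→b]((U ⋈[g=h] π[h](S))) → 1
  (π[a](U) ⋈[a=b] γ[e; COUNT(*)→b]((U ⋈[g=h] π[h](S)))) → 2
  R → 5
  ρ[h/b](R) → 5
  ((π[a](U) ⋈[a=b] γ[e; COUNT(*)→b]((U ⋈[g=h] π[h](S)))) ⋈[b=d] ρ[h/b](R)) → 2
  σ[a<3](((π[a](U) ⋈[a=b] γ[e; COUNT(*)→b]((U ⋈[g=h] π[h](S)))) ⋈[b=d] ρ[h/b](R))) → 2

|E| = 2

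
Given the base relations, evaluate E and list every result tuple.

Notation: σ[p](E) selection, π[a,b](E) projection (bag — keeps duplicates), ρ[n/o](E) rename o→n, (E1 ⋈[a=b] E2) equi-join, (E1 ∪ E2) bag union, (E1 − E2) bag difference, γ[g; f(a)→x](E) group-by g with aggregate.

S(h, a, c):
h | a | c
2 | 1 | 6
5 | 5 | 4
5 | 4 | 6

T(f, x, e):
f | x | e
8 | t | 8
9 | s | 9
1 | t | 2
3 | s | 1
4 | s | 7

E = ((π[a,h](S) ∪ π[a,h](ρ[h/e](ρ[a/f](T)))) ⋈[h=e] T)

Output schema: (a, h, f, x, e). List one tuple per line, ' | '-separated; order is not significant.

Per-node cardinality:
  S → 3
  π[a,h](S) → 3
  T → 5
  ρ[a/f](T) → 5
  ρ[h/e](ρ[a/f](T)) → 5
  π[a,h](ρ[h/e](ρ[a/f](T))) → 5
  (π[a,h](S) ∪ π[a,h](ρ[h/e](ρ[a/f](T)))) → 8
  T → 5
  ((π[a,h](S) ∪ π[a,h](ρ[h/e](ρ[a/f](T)))) ⋈[h=e] T) → 6

== RESULT ==
a | h | f | x | e
1 | 2 | 1 | t | 2
1 | 2 | 1 | t | 2
3 | 1 | 3 | s | 1
4 | 7 | 4 | s | 7
8 | 8 | 8 | t | 8
9 | 9 | 9 | s | 9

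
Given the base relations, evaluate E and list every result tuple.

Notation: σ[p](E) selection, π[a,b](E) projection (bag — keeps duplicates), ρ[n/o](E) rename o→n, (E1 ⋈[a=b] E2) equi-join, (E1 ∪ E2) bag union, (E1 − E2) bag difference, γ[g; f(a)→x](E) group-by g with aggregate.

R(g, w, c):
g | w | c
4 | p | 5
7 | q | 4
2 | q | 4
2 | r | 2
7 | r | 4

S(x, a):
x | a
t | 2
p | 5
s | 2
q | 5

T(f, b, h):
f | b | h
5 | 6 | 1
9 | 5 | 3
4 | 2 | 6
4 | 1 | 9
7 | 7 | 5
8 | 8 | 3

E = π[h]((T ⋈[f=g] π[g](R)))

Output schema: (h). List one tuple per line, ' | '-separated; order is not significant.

Stepwise |·|:
  T → 6
  R → 5
  π[g](R) → 5
  (T ⋈[f=g] π[g](R)) → 4
  π[h]((T ⋈[f=g] π[g](R))) → 4

== RESULT ==
h
5
5
6
9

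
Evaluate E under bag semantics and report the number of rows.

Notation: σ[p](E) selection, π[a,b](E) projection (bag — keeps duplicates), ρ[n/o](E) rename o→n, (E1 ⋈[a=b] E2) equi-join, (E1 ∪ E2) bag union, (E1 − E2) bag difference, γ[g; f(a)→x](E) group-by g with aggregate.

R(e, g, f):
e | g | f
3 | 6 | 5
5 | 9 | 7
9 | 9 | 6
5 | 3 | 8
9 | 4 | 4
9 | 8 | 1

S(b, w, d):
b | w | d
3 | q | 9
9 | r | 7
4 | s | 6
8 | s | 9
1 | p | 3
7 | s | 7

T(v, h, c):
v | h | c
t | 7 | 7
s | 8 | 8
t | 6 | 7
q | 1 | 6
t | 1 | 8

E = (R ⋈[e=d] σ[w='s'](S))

Per-node cardinality:
  R → 6
  S → 6
  σ[w='s'](S) → 3
  (R ⋈[e=d] σ[w='s'](S)) → 3

|E| = 3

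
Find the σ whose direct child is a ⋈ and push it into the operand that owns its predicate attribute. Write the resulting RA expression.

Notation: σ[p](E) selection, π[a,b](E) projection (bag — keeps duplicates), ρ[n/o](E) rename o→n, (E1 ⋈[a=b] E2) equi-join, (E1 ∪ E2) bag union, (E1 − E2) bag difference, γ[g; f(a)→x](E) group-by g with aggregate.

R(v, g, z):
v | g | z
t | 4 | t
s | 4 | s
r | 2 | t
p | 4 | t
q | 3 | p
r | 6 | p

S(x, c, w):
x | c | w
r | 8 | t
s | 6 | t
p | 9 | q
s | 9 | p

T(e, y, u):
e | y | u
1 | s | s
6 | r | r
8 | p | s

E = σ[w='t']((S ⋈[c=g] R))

σ filters on w, owned by the left side.
E' = (σ[w='t'](S) ⋈[c=g] R)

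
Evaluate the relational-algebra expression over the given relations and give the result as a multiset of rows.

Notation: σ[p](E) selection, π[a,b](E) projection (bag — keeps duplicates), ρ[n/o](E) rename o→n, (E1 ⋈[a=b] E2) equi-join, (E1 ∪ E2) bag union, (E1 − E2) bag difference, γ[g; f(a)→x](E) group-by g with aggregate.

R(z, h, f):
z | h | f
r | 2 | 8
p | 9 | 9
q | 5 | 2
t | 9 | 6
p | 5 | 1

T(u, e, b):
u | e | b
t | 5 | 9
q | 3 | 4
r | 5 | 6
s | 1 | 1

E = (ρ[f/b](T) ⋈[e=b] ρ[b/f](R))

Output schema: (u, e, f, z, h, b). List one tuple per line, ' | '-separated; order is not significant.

Stepwise |·|:
  T → 4
  ρ[f/b](T) → 4
  R → 5
  ρ[b/f](R) → 5
  (ρ[f/b](T) ⋈[e=b] ρ[b/f](R)) → 1

== RESULT ==
u | e | f | z | h | b
s | 1 | 1 | p | 5 | 1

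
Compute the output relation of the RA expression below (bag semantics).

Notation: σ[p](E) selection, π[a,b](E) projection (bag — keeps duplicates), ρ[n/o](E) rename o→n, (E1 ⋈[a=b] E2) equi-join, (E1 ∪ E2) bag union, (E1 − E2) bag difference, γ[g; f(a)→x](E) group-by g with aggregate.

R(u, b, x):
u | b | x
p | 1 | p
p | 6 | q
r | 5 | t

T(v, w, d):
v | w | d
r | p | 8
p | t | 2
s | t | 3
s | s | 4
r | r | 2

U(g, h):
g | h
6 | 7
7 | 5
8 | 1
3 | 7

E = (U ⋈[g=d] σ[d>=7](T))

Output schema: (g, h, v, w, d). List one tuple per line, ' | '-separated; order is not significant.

Per-node cardinality:
  U → 4
  T → 5
  σ[d>=7](T) → 1
  (U ⋈[g=d] σ[d>=7](T)) → 1

== RESULT ==
g | h | v | w | d
8 | 1 | r | p | 8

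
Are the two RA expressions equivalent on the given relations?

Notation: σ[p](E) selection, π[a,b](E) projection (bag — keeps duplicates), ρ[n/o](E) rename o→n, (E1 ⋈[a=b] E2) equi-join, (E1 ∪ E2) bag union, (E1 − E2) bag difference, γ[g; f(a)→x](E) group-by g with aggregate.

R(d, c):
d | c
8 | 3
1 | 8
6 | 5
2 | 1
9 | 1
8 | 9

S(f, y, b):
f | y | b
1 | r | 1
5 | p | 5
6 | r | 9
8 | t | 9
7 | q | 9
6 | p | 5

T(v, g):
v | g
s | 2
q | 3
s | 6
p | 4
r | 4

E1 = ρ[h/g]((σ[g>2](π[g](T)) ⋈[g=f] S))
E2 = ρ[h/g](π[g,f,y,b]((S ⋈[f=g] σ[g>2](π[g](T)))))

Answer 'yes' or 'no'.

E1 stepwise |·|:
  T → 5
  π[g](T) → 5
  σ[g>2](π[g](T)) → 4
  S → 6
  (σ[g>2](π[g](T)) ⋈[g=f] S) → 2
  ρ[h/g]((σ[g>2](π[g](T)) ⋈[g=f] S)) → 2
E2 stepwise |·|:
  S → 6
  T → 5
  π[g](T) → 5
  σ[g>2](π[g](T)) → 4
  (S ⋈[f=g] σ[g>2](π[g](T))) → 2
  π[g,f,y,b]((S ⋈[f=g] σ[g>2](π[g](T)))) → 2
  ρ[h/g](π[g,f,y,b]((S ⋈[f=g] σ[g>2](π[g](T))))) → 2

E1 and E2 produce the same multiset:
h | f | y | b
6 | 6 | p | 5
6 | 6 | r | 9

yes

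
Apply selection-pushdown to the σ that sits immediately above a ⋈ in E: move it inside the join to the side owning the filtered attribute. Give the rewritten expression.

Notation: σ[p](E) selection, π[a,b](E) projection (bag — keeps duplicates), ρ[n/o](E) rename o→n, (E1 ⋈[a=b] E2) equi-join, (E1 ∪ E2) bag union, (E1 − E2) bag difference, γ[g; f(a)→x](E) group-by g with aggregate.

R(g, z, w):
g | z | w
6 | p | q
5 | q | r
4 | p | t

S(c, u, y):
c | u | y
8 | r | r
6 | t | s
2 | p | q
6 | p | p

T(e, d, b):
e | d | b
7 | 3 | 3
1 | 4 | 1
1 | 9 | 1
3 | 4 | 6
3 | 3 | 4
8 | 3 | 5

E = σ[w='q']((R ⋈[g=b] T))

σ filters on w, owned by the left side.
E' = (σ[w='q'](R) ⋈[g=b] T)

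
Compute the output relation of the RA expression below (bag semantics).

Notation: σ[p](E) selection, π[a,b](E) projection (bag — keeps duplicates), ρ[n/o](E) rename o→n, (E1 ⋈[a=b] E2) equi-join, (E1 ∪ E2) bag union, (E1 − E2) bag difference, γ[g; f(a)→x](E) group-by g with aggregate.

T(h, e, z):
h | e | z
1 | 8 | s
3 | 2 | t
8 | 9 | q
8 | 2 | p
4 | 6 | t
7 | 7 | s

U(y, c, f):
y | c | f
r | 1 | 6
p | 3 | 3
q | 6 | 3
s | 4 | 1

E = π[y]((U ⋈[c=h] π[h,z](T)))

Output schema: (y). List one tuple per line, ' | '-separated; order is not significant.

Stepwise |·|:
  U → 4
  T → 6
  π[h,z](T) → 6
  (U ⋈[c=h] π[h,z](T)) → 3
  π[y]((U ⋈[c=h] π[h,z](T))) → 3

== RESULT ==
y
p
r
s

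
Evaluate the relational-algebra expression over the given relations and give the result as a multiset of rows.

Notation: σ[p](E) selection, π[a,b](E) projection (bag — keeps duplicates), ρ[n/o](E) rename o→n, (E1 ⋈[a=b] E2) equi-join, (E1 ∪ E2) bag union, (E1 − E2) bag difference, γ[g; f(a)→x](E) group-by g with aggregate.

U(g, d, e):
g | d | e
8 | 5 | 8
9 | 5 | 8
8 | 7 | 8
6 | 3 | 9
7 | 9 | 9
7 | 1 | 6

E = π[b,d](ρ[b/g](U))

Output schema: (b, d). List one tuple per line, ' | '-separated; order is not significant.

Per-node cardinality:
  U → 6
  ρ[b/g](U) → 6
  π[b,d](ρ[b/g](U)) → 6

== RESULT ==
b | d
6 | 3
7 | 1
7 | 9
8 | 5
8 | 7
9 | 5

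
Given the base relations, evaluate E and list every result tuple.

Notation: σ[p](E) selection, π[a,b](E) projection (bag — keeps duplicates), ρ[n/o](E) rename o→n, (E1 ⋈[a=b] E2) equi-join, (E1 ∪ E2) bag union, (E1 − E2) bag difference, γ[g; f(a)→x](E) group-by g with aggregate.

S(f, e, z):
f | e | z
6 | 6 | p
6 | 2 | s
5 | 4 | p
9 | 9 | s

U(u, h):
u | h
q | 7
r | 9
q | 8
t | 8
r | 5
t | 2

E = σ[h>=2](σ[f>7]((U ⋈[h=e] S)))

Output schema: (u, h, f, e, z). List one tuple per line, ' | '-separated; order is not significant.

Stepwise |·|:
  U → 6
  S → 4
  (U ⋈[h=e] S) → 2
  σ[f>7]((U ⋈[h=e] S)) → 1
  σ[h>=2](σ[f>7]((U ⋈[h=e] S))) → 1

== RESULT ==
u | h | f | e | z
r | 9 | 9 | 9 | s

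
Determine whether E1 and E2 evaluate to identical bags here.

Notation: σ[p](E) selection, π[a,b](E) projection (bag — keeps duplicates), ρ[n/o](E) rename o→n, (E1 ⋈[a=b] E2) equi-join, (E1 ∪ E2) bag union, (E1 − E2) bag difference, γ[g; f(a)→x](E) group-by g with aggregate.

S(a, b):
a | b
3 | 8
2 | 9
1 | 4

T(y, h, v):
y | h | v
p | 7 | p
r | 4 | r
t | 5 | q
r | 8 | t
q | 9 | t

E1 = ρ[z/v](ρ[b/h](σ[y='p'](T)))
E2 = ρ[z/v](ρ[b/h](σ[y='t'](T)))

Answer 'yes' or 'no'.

E1 subexpression sizes:
  T → 5
  σ[y='p'](T) → 1
  ρ[b/h](σ[y='p'](T)) → 1
  ρ[z/v](ρ[b/h](σ[y='p'](T))) → 1
E2 subexpression sizes:
  T → 5
  σ[y='t'](T) → 1
  ρ[b/h](σ[y='t'](T)) → 1
  ρ[z/v](ρ[b/h](σ[y='t'](T))) → 1

E1 result:
y | b | z
p | 7 | p
E2 result:
y | b | z
t | 5 | q
Witness: ('p', 7, 'p') appears 1× in E1 but 0× in E2.

no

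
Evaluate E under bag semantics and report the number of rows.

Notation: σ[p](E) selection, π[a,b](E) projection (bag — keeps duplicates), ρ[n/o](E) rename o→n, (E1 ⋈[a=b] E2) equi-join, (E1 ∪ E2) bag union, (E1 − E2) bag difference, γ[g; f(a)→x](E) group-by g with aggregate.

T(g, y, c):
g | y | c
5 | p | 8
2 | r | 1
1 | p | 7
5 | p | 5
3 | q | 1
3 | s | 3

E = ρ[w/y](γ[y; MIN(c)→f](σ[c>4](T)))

Subexpression sizes:
  T → 6
  σ[c>4](T) → 3
  γ[y; MIN(c)→f](σ[c>4](T)) → 1
  ρ[w/y](γ[y; MIN(c)→f](σ[c>4](T))) → 1

|E| = 1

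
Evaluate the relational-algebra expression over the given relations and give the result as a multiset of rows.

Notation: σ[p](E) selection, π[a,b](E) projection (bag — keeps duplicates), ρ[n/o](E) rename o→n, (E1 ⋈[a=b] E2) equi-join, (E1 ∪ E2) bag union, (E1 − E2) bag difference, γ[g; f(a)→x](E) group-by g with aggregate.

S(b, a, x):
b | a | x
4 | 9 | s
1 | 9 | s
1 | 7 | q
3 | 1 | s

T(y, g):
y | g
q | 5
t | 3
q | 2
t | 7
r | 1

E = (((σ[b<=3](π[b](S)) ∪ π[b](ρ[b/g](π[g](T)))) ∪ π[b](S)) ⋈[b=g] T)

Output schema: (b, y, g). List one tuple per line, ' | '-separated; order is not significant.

Stepwise |·|:
  S → 4
  π[b](S) → 4
  σ[b<=3](π[b](S)) → 3
  T → 5
  π[g](T) → 5
  ρ[b/g](π[g](T)) → 5
  π[b](ρ[b/g](π[g](T))) → 5
  (σ[b<=3](π[b](S)) ∪ π[b](ρ[b/g](π[g](T)))) → 8
  S → 4
  π[b](S) → 4
  ((σ[b<=3](π[b](S)) ∪ π[b](ρ[b/g](π[g](T)))) ∪ π[b](S)) → 12
  T → 5
  (((σ[b<=3](π[b](S)) ∪ π[b](ρ[b/g](π[g](T)))) ∪ π[b](S)) ⋈[b=g] T) → 11

== RESULT ==
b | y | g
1 | r | 1
1 | r | 1
1 | r | 1
1 | r | 1
1 | r | 1
2 | q | 2
3 | t | 3
3 | t | 3
3 | t | 3
5 | q | 5
7 | t | 7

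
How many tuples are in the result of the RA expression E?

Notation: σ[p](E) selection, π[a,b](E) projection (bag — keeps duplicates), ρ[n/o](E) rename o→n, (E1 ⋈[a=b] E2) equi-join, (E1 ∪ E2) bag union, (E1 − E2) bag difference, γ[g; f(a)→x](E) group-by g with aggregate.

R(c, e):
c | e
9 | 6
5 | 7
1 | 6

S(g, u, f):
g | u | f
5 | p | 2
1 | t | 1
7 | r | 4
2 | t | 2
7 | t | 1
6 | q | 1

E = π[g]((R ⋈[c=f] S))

Subexpression sizes:
  R → 3
  S → 6
  (R ⋈[c=f] S) → 3
  π[g]((R ⋈[c=f] S)) → 3

|E| = 3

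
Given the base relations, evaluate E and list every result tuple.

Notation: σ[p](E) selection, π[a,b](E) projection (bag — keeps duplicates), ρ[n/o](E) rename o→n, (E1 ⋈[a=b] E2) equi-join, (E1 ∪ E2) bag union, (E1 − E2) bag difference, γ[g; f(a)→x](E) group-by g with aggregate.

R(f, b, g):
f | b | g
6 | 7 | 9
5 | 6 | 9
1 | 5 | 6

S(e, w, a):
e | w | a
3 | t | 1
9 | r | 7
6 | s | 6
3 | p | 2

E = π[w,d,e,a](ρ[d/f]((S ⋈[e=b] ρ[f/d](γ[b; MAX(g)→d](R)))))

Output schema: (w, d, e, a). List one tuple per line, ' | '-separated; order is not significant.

Per-node cardinality:
  S → 4
  R → 3
  γ[b; MAX(g)→d](R) → 3
  ρ[f/d](γ[b; MAX(g)→d](R)) → 3
  (S ⋈[e=b] ρ[f/d](γ[b; MAX(g)→d](R))) → 1
  ρ[d/f]((S ⋈[e=b] ρ[f/d](γ[b; MAX(g)→d](R)))) → 1
  π[w,d,e,a](ρ[d/f]((S ⋈[e=b] ρ[f/d](γ[b; MAX(g)→d](R))))) → 1

== RESULT ==
w | d | e | a
s | 9 | 6 | 6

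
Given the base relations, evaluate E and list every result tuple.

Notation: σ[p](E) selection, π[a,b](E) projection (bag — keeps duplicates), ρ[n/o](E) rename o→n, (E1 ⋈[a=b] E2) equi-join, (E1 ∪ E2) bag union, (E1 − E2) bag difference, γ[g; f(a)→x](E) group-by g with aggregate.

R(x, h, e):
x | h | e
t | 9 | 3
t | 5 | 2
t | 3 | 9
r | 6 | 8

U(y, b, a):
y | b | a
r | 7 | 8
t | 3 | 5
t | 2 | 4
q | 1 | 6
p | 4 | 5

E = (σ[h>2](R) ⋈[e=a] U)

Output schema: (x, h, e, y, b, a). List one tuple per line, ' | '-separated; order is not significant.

Per-node cardinality:
  R → 4
  σ[h>2](R) → 4
  U → 5
  (σ[h>2](R) ⋈[e=a] U) → 1

== RESULT ==
x | h | e | y | b | a
r | 6 | 8 | r | 7 | 8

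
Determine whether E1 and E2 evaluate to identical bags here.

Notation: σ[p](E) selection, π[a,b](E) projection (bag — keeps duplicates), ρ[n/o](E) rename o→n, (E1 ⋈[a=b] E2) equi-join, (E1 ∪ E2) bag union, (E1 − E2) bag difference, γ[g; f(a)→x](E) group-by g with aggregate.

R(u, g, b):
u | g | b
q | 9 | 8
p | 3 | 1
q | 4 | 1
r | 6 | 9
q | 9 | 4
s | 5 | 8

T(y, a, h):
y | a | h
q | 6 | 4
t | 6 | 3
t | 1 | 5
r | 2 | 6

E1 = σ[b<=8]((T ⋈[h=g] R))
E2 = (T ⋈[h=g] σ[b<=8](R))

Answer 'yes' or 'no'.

E1 stepwise |·|:
  T → 4
  R → 6
  (T ⋈[h=g] R) → 4
  σ[b<=8]((T ⋈[h=g] R)) → 3
E2 stepwise |·|:
  T → 4
  R → 6
  σ[b<=8](R) → 5
  (T ⋈[h=g] σ[b<=8](R)) → 3

E1 and E2 produce the same multiset:
y | a | h | u | g | b
q | 6 | 4 | q | 4 | 1
t | 1 | 5 | s | 5 | 8
t | 6 | 3 | p | 3 | 1

yes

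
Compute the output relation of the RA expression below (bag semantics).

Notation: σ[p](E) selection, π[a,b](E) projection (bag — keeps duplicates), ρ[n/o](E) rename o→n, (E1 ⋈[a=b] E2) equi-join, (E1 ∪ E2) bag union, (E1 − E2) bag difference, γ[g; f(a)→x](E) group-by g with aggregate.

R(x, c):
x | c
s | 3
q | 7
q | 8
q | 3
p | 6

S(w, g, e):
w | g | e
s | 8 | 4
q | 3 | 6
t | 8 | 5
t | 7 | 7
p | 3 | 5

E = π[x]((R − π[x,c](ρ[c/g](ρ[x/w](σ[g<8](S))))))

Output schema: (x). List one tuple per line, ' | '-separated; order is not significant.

Per-node cardinality:
  R → 5
  S → 5
  σ[g<8](S) → 3
  ρ[x/w](σ[g<8](S)) → 3
  ρ[c/g](ρ[x/w](σ[g<8](S))) → 3
  π[x,c](ρ[c/g](ρ[x/w](σ[g<8](S)))) → 3
  (R − π[x,c](ρ[c/g](ρ[x/w](σ[g<8](S))))) → 4
  π[x]((R − π[x,c](ρ[c/g](ρ[x/w](σ[g<8](S)))))) → 4

== RESULT ==
x
p
q
q
s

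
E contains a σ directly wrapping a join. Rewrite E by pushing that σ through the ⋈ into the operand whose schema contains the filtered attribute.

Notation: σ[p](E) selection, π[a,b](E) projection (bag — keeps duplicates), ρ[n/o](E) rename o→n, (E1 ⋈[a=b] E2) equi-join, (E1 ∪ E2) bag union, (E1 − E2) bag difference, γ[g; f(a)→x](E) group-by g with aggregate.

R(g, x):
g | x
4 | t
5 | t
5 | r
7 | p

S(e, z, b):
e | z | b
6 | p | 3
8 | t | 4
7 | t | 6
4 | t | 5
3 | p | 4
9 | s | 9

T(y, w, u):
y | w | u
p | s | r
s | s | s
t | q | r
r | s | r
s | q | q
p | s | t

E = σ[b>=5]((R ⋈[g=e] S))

σ filters on b, owned by the right side.
E' = (R ⋈[g=e] σ[b>=5](S))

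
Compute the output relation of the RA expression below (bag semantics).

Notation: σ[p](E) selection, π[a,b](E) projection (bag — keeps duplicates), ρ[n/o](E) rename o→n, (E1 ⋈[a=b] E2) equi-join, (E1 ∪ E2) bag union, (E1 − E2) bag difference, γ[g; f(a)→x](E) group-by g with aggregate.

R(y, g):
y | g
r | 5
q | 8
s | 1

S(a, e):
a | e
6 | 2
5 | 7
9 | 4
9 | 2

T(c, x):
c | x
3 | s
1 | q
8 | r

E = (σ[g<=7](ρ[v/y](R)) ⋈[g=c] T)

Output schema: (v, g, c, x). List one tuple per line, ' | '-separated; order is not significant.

Subexpression sizes:
  R → 3
  ρ[v/y](R) → 3
  σ[g<=7](ρ[v/y](R)) → 2
  T → 3
  (σ[g<=7](ρ[v/y](R)) ⋈[g=c] T) → 1

== RESULT ==
v | g | c | x
s | 1 | 1 | q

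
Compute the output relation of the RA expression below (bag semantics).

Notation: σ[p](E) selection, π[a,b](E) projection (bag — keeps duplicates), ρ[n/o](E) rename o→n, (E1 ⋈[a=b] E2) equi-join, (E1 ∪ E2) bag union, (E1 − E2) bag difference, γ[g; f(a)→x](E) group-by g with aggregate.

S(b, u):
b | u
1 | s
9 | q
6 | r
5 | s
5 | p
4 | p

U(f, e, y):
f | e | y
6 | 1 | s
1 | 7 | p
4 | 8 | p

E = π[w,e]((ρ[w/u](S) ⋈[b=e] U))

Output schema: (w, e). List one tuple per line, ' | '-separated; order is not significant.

Per-node cardinality:
  S → 6
  ρ[w/u](S) → 6
  U → 3
  (ρ[w/u](S) ⋈[b=e] U) → 1
  π[w,e]((ρ[w/u](S) ⋈[b=e] U)) → 1

== RESULT ==
w | e
s | 1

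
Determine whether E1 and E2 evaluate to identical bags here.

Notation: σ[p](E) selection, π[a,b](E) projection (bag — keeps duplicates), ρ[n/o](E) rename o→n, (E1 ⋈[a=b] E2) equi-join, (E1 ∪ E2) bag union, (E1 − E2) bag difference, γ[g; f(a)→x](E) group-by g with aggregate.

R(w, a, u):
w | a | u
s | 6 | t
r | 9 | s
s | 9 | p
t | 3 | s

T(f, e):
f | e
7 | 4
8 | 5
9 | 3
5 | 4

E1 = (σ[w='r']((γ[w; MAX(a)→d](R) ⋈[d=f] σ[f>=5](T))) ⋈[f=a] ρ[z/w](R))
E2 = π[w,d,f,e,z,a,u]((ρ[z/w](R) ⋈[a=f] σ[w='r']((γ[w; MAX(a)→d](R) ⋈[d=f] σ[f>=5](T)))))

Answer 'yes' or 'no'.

E1 stepwise |·|:
  R → 4
  γ[w; MAX(a)→d](R) → 3
  T → 4
  σ[f>=5](T) → 4
  (γ[w; MAX(a)→d](R) ⋈[d=f] σ[f>=5](T)) → 2
  σ[w='r']((γ[w; MAX(a)→d](R) ⋈[d=f] σ[f>=5](T))) → 1
  R → 4
  ρ[z/w](R) → 4
  (σ[w='r']((γ[w; MAX(a)→d](R) ⋈[d=f] σ[f>=5](T))) ⋈[f=a] ρ[z/w](R)) → 2
E2 stepwise |·|:
  R → 4
  ρ[z/w](R) → 4
  R → 4
  γ[w; MAX(a)→d](R) → 3
  T → 4
  σ[f>=5](T) → 4
  (γ[w; MAX(a)→d](R) ⋈[d=f] σ[f>=5](T)) → 2
  σ[w='r']((γ[w; MAX(a)→d](R) ⋈[d=f] σ[f>=5](T))) → 1
  (ρ[z/w](R) ⋈[a=f] σ[w='r']((γ[w; MAX(a)→d](R) ⋈[d=f] σ[f>=5](T)))) → 2
  π[w,d,f,e,z,a,u]((ρ[z/w](R) ⋈[a=f] σ[w='r']((γ[w; MAX(a)→d](R) ⋈[d=f] σ[f>=5](T))))) → 2

E1 and E2 produce the same multiset:
w | d | f | e | z | a | u
r | 9 | 9 | 3 | r | 9 | s
r | 9 | 9 | 3 | s | 9 | p

yes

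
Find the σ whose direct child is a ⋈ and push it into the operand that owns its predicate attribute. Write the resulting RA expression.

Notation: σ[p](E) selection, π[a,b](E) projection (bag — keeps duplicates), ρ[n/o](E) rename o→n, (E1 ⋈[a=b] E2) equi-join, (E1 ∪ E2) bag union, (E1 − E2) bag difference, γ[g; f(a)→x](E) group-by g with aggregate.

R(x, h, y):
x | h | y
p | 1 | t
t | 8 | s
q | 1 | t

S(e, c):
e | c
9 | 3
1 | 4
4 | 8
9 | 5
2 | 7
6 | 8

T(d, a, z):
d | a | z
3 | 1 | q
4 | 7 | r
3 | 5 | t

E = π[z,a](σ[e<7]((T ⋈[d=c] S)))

σ filters on e, owned by the right side.
E' = π[z,a]((T ⋈[d=c] σ[e<7](S)))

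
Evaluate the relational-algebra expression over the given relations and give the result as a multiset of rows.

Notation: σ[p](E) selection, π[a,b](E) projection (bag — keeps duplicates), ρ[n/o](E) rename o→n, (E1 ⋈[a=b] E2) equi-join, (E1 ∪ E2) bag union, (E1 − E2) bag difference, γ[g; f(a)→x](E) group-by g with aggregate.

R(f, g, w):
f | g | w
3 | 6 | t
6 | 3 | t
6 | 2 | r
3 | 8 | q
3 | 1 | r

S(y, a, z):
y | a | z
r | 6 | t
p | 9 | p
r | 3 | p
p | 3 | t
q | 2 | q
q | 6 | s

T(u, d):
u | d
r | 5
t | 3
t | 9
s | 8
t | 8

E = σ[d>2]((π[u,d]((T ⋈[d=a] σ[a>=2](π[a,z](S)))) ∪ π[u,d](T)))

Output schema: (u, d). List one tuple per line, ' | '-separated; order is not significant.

Subexpression sizes:
  T → 5
  S → 6
  π[a,z](S) → 6
  σ[a>=2](π[a,z](S)) → 6
  (T ⋈[d=a] σ[a>=2](π[a,z](S))) → 3
  π[u,d]((T ⋈[d=a] σ[a>=2](π[a,z](S)))) → 3
  T → 5
  π[u,d](T) → 5
  (π[u,d]((T ⋈[d=a] σ[a>=2](π[a,z](S)))) ∪ π[u,d](T)) → 8
  σ[d>2]((π[u,d]((T ⋈[d=a] σ[a>=2](π[a,z](S)))) ∪ π[u,d](T))) → 8

== RESULT ==
u | d
r | 5
s | 8
t | 3
t | 3
t | 3
t | 8
t | 9
t | 9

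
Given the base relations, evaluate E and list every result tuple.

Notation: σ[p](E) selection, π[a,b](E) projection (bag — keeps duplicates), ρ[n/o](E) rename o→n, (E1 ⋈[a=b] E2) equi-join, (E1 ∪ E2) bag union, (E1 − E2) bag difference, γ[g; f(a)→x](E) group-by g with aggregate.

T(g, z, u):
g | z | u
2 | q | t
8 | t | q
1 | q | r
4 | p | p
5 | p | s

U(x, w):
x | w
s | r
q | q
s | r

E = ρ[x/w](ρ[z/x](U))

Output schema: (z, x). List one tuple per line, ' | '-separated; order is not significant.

Stepwise |·|:
  U → 3
  ρ[z/x](U) → 3
  ρ[x/w](ρ[z/x](U)) → 3

== RESULT ==
z | x
q | q
s | r
s | r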